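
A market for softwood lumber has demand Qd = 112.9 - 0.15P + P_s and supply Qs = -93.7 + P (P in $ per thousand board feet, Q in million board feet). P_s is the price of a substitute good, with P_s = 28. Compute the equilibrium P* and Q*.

P* = 204, Q* = 110.3

With P_s = 28, demand is Qd = 140.9 - 0.15P.
Set Qd = Qs: 140.9 - 0.15P = -93.7 + P, so 234.6 = 1.15P and P* = 204.
Then Q* = 140.9 - 0.15(204) = 110.3.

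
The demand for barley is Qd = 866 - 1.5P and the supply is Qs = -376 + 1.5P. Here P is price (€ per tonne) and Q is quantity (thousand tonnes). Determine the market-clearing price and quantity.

Set Qd = Qs: 866 - 1.5P = -376 + 1.5P, so 1242 = 3P and P* = 414.
Plugging P* into demand: Q* = 866 - 1.5(414) = 245.

P* = 414, Q* = 245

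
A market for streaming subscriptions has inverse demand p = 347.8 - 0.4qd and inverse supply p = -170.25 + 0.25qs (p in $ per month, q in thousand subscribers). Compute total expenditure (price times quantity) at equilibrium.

Solving each curve for q: qd = 869.5 - 2.5p and qs = 681 + 4p.
Equating demand and supply, 869.5 - 2.5p = 681 + 4p gives 6.5p = 188.5, so p* = 29.
From the demand curve, q* = 869.5 - 2.5(29) = 797.
Total expenditure = p* × q* = 29 × 797 = 23113.

Total expenditure = 23113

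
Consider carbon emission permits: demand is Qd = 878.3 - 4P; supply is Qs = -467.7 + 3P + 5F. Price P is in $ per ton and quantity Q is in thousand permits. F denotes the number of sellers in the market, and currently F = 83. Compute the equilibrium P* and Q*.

With F = 83, supply is Qs = -52.7 + 3P.
Set Qd = Qs: 878.3 - 4P = -52.7 + 3P, so 931 = 7P and P* = 133.
From the demand curve, Q* = 878.3 - 4(133) = 346.3.

P* = 133, Q* = 346.3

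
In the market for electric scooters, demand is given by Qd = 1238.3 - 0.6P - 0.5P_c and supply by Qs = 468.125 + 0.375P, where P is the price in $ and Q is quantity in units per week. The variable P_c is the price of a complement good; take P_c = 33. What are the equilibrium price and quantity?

P* = 773, Q* = 758

With P_c = 33, demand is Qd = 1221.8 - 0.6P.
Equating demand and supply, 1221.8 - 0.6P = 468.125 + 0.375P gives 0.975P = 753.675, so P* = 773.
From the demand curve, Q* = 1221.8 - 0.6(773) = 758.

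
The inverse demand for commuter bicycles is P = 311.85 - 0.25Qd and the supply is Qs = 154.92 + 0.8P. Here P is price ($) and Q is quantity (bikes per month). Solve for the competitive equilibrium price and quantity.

P* = 227.6, Q* = 337

Rewriting in direct form: Qd = 1247.4 - 4P.
Equating demand and supply, 1247.4 - 4P = 154.92 + 0.8P gives 4.8P = 1092.48, so P* = 227.6.
Substitute back: Q* = 1247.4 - 4(227.6) = 337.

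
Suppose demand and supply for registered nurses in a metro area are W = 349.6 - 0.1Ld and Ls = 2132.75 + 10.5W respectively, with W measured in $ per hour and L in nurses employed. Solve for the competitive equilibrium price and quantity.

Solving each curve for L: Ld = 3496 - 10W.
The market clears where 3496 - 10W = 2132.75 + 10.5W. Rearranging, 20.5W = 1363.25, hence W* = 66.5.
Then L* = 3496 - 10(66.5) = 2831.

W* = 66.5, L* = 2831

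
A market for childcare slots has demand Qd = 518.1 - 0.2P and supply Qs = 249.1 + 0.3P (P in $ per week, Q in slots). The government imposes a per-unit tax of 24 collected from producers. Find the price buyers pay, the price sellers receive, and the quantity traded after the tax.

With a tax of 24 on producers, they supply based on the net price P_s = P_b - 24, so Qs = 241.9 + 0.3P_b.
Set Qd = Qs: 518.1 - 0.2P_b = 241.9 + 0.3P_b, so 276.2 = 0.5P_b and P_b = 552.4.
So P_s = 528.4 and the quantity traded is Q = 518.1 - 0.2(552.4) = 407.62.

P_b = 552.4, P_s = 528.4, Q = 407.62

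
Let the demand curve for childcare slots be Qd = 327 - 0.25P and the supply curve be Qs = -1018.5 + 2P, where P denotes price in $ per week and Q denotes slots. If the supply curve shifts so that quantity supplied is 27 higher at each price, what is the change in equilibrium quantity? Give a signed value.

ΔQ = 3

At equilibrium Qd = Qs, so 327 - 0.25P = -1018.5 + 2P; collecting terms, 1345.5 = 2.25P and P* = 598.
Plugging P* into demand: Q* = 327 - 0.25(598) = 177.5.
After the shift, supply is Qs = -991.5 + 2P.
The new intersection has 1318.5 = 2.25P, i.e. P = 586, Q = 180.5.
ΔQ = 180.5 - 177.5 = 3.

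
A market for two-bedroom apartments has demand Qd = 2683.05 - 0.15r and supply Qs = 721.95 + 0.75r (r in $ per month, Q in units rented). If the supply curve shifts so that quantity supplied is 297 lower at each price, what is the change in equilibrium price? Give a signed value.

Set Qd = Qs: 2683.05 - 0.15r = 721.95 + 0.75r, so 1961.1 = 0.9r and r* = 2179.
Then Q* = 2683.05 - 0.15(2179) = 2356.2.
After the shift, supply is Qs = 424.95 + 0.75r.
New equilibrium: 2258.1 = 0.9r, so r = 2509 and Q = 2306.7.
Δr = 2509 - 2179 = 330.

Δr = 330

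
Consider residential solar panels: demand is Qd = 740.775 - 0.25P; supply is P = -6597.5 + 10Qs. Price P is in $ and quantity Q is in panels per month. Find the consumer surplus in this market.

Consumer surplus = 932704.82

Solving each curve for Q: Qs = 659.75 + 0.1P.
The market clears where 740.775 - 0.25P = 659.75 + 0.1P. Rearranging, 0.35P = 81.025, hence P* = 231.5.
From the demand curve, Q* = 740.775 - 0.25(231.5) = 682.9.
Demand choke price (Qd = 0): P = 740.775/0.25 = 2963.1. Consumer surplus = ½ × (2963.1 - 231.5) × 682.9 = 932704.82.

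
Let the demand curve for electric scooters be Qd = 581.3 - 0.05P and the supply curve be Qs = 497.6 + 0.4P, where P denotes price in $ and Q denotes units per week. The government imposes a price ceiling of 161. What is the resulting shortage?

With P fixed at 161, quantity demanded is 573.25 and quantity supplied is 562.
Shortage = Qd - Qs = 573.25 - 562 = 11.25.

Shortage = 11.25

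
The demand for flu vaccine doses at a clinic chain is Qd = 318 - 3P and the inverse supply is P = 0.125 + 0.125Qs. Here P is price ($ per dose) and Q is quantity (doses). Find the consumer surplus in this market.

In direct form, Qs = -1 + 8P.
Equating demand and supply, 318 - 3P = -1 + 8P gives 11P = 319, so P* = 29.
From the demand curve, Q* = 318 - 3(29) = 231.
Demand choke price (Qd = 0): P = 318/3 = 106. Consumer surplus = ½ × (106 - 29) × 231 = 8893.5.

Consumer surplus = 8893.5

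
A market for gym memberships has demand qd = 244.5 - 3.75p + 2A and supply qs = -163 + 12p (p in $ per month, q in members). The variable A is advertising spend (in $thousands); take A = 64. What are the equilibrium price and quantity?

p* = 34, q* = 245

With A = 64, demand is qd = 372.5 - 3.75p.
The market clears where 372.5 - 3.75p = -163 + 12p. Rearranging, 15.75p = 535.5, hence p* = 34.
From the demand curve, q* = 372.5 - 3.75(34) = 245.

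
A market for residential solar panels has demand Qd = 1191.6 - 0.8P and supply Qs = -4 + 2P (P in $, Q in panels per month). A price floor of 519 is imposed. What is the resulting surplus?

Surplus = 257.6

With P fixed at 519, quantity demanded is 776.4 and quantity supplied is 1034.
Surplus = Qs - Qd = 1034 - 776.4 = 257.6.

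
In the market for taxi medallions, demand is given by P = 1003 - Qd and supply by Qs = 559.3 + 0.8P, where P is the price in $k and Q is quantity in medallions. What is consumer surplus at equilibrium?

Rewriting in direct form: Qd = 1003 - P.
Equating demand and supply, 1003 - P = 559.3 + 0.8P gives 1.8P = 443.7, so P* = 246.5.
Then Q* = 1003 - 246.5 = 756.5.
Demand choke price (Qd = 0): P = 1003. Consumer surplus = ½ × (1003 - 246.5) × 756.5 = 286146.125.

Consumer surplus = 286146.125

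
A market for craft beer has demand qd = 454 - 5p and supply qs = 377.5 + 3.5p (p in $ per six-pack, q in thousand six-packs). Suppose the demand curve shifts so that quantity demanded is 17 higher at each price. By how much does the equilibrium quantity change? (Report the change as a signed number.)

Set qd = qs: 454 - 5p = 377.5 + 3.5p, so 76.5 = 8.5p and p* = 9.
Plugging p* into demand: q* = 454 - 5(9) = 409.
After the shift, demand is qd = 471 - 5p.
New equilibrium: 93.5 = 8.5p, so p = 11 and q = 416.
Δq = 416 - 409 = 7.

Δq = 7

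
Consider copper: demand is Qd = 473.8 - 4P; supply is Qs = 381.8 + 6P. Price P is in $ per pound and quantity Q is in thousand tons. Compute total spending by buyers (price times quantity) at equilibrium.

Total spending by buyers = 4020.4

Set Qd = Qs: 473.8 - 4P = 381.8 + 6P, so 92 = 10P and P* = 9.2.
Then Q* = 473.8 - 4(9.2) = 437.
Total spending by buyers = P* × Q* = 9.2 × 437 = 4020.4.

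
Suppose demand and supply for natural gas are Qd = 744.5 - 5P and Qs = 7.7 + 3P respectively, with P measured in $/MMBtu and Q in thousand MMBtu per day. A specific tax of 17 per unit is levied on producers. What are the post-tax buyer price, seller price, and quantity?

Producers keep P_s = P_b - 17 per unit, so supply in terms of the buyer price is Qs = -43.3 + 3P_b.
Market clearing requires 744.5 - 5P_b = -43.3 + 3P_b; hence 787.8 = 8P_b and P_b = 98.475.
Then P_s = 98.475 - 17 = 81.475 and Q = 744.5 - 5(98.475) = 252.125.

P_b = 98.475, P_s = 81.475, Q = 252.125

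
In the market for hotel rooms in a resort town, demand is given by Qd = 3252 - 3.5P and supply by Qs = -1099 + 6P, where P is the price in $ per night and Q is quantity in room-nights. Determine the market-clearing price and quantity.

Equating demand and supply, 3252 - 3.5P = -1099 + 6P gives 9.5P = 4351, so P* = 458.
From the demand curve, Q* = 3252 - 3.5(458) = 1649.

P* = 458, Q* = 1649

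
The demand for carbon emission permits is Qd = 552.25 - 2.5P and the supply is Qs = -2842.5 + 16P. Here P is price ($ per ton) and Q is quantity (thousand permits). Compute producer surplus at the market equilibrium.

Producer surplus = 273.1953125

The market clears where 552.25 - 2.5P = -2842.5 + 16P. Rearranging, 18.5P = 3394.75, hence P* = 183.5.
Plugging P* into demand: Q* = 552.25 - 2.5(183.5) = 93.5.
Supply choke price (Qs = 0): P = 177.65625. Producer surplus = ½ × (183.5 - 177.65625) × 93.5 = 273.1953125.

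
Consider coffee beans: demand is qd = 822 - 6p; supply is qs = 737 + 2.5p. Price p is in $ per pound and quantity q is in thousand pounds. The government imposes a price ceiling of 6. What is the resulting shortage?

Evaluating both curves at the ceiling price 6 gives qd = 786, qs = 752.
Shortage = qd - qs = 786 - 752 = 34.

Shortage = 34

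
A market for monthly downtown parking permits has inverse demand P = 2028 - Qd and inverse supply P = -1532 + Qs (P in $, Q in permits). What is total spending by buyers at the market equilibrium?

Total spending by buyers = 441440

Inverting to quantity form: Qd = 2028 - P and Qs = 1532 + P.
At equilibrium Qd = Qs, so 2028 - P = 1532 + P; collecting terms, 496 = 2P and P* = 248.
Then Q* = 2028 - 248 = 1780.
Total spending by buyers = P* × Q* = 248 × 1780 = 441440.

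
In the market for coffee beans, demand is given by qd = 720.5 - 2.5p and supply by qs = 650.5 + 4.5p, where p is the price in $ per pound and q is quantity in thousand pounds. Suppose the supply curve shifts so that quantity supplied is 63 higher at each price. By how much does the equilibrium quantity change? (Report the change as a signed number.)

Δq = 22.5

The market clears where 720.5 - 2.5p = 650.5 + 4.5p. Rearranging, 7p = 70, hence p* = 10.
From the demand curve, q* = 720.5 - 2.5(10) = 695.5.
After the shift, supply is qs = 713.5 + 4.5p.
Re-solving, 7p = 7 gives p = 1 and q = 718.
Δq = 718 - 695.5 = 22.5.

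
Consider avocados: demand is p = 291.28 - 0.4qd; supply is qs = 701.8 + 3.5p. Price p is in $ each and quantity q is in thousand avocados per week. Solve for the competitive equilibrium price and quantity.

p* = 4.4, q* = 717.2

Rewriting in direct form: qd = 728.2 - 2.5p.
At equilibrium qd = qs, so 728.2 - 2.5p = 701.8 + 3.5p; collecting terms, 26.4 = 6p and p* = 4.4.
Plugging p* into demand: q* = 728.2 - 2.5(4.4) = 717.2.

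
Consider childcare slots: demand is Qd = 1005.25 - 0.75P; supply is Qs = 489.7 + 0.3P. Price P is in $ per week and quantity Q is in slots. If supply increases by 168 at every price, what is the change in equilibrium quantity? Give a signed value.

ΔQ = 120

Set Qd = Qs: 1005.25 - 0.75P = 489.7 + 0.3P, so 515.55 = 1.05P and P* = 491.
Then Q* = 1005.25 - 0.75(491) = 637.
After the shift, supply is Qs = 657.7 + 0.3P.
Re-solving, 1.05P = 347.55 gives P = 331 and Q = 757.
ΔQ = 757 - 637 = 120.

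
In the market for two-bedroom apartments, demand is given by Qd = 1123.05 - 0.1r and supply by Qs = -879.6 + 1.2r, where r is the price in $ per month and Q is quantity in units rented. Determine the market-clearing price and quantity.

r* = 1540.5, Q* = 969

Equating demand and supply, 1123.05 - 0.1r = -879.6 + 1.2r gives 1.3r = 2002.65, so r* = 1540.5.
Substitute back: Q* = 1123.05 - 0.1(1540.5) = 969.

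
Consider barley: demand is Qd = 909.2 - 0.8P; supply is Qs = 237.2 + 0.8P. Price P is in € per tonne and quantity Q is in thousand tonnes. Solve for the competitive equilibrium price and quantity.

The market clears where 909.2 - 0.8P = 237.2 + 0.8P. Rearranging, 1.6P = 672, hence P* = 420.
From the demand curve, Q* = 909.2 - 0.8(420) = 573.2.

P* = 420, Q* = 573.2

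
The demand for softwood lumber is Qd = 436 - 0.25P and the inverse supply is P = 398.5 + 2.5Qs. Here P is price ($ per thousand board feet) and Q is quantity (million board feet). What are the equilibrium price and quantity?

Inverting to quantity form: Qs = -159.4 + 0.4P.
Equating demand and supply, 436 - 0.25P = -159.4 + 0.4P gives 0.65P = 595.4, so P* = 916.
Substitute back: Q* = 436 - 0.25(916) = 207.

P* = 916, Q* = 207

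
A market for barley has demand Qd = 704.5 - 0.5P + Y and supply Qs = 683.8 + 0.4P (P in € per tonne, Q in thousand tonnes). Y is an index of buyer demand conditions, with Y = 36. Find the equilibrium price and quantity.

P* = 63, Q* = 709

With Y = 36, demand is Qd = 740.5 - 0.5P.
The market clears where 740.5 - 0.5P = 683.8 + 0.4P. Rearranging, 0.9P = 56.7, hence P* = 63.
Then Q* = 740.5 - 0.5(63) = 709.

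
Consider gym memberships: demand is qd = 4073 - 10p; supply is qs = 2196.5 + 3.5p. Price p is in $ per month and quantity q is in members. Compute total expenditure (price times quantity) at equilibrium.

Total expenditure = 372937

At equilibrium qd = qs, so 4073 - 10p = 2196.5 + 3.5p; collecting terms, 1876.5 = 13.5p and p* = 139.
Substitute back: q* = 4073 - 10(139) = 2683.
Total expenditure = p* × q* = 139 × 2683 = 372937.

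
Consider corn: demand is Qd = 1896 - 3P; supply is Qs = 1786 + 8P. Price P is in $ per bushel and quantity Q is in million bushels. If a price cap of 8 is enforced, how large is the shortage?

Shortage = 22

Evaluating both curves at the ceiling price 8 gives Qd = 1872, Qs = 1850.
Shortage = Qd - Qs = 1872 - 1850 = 22.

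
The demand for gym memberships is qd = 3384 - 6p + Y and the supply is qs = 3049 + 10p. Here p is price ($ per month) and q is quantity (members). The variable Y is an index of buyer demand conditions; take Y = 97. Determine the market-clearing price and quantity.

p* = 27, q* = 3319

With Y = 97, demand is qd = 3481 - 6p.
At equilibrium qd = qs, so 3481 - 6p = 3049 + 10p; collecting terms, 432 = 16p and p* = 27.
Then q* = 3481 - 6(27) = 3319.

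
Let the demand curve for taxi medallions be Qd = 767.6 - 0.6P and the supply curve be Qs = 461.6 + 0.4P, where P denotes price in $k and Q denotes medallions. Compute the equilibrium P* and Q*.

P* = 306, Q* = 584

The market clears where 767.6 - 0.6P = 461.6 + 0.4P. Rearranging, P = 306, hence P* = 306.
Then Q* = 767.6 - 0.6(306) = 584.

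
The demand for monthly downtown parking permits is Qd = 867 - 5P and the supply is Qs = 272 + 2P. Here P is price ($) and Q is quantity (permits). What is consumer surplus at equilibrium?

The market clears where 867 - 5P = 272 + 2P. Rearranging, 7P = 595, hence P* = 85.
Substitute back: Q* = 867 - 5(85) = 442.
Demand choke price (Qd = 0): P = 867/5 = 173.4. Consumer surplus = ½ × (173.4 - 85) × 442 = 19536.4.

Consumer surplus = 19536.4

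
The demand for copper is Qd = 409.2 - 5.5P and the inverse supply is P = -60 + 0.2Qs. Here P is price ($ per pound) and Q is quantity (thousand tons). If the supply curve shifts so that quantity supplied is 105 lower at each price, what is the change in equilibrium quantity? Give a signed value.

In direct form, Qs = 300 + 5P.
Set Qd = Qs: 409.2 - 5.5P = 300 + 5P, so 109.2 = 10.5P and P* = 10.4.
Substitute back: Q* = 409.2 - 5.5(10.4) = 352.
After the shift, supply is Qs = 195 + 5P.
New equilibrium: 214.2 = 10.5P, so P = 20.4 and Q = 297.
ΔQ = 297 - 352 = -55.

ΔQ = -55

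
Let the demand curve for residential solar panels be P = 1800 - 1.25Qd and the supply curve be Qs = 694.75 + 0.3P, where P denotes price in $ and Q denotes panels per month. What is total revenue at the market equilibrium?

Total revenue = 608395

Rewriting in direct form: Qd = 1440 - 0.8P.
Equating demand and supply, 1440 - 0.8P = 694.75 + 0.3P gives 1.1P = 745.25, so P* = 677.5.
Plugging P* into demand: Q* = 1440 - 0.8(677.5) = 898.
Total revenue = P* × Q* = 677.5 × 898 = 608395.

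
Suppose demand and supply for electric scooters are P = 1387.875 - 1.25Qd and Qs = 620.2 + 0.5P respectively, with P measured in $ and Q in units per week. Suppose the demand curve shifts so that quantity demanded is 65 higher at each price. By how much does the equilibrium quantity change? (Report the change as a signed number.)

ΔQ = 25

Rewriting in direct form: Qd = 1110.3 - 0.8P.
Set Qd = Qs: 1110.3 - 0.8P = 620.2 + 0.5P, so 490.1 = 1.3P and P* = 377.
Then Q* = 1110.3 - 0.8(377) = 808.7.
After the shift, demand is Qd = 1175.3 - 0.8P.
Re-solving, 1.3P = 555.1 gives P = 427 and Q = 833.7.
ΔQ = 833.7 - 808.7 = 25.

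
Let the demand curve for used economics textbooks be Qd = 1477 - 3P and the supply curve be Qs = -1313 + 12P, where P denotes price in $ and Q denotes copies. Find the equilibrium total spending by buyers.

Equating demand and supply, 1477 - 3P = -1313 + 12P gives 15P = 2790, so P* = 186.
Plugging P* into demand: Q* = 1477 - 3(186) = 919.
Total spending by buyers = P* × Q* = 186 × 919 = 170934.

Total spending by buyers = 170934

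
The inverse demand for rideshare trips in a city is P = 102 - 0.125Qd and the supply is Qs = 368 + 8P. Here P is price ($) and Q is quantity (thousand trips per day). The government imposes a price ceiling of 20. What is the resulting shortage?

Rewriting in direct form: Qd = 816 - 8P.
Evaluating both curves at the ceiling price 20 gives Qd = 656, Qs = 528.
Shortage = Qd - Qs = 656 - 528 = 128.

Shortage = 128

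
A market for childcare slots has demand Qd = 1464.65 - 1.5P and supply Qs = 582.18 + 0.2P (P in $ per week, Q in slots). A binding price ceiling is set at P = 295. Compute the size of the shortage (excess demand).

Evaluating both curves at the ceiling price 295 gives Qd = 1022.15, Qs = 641.18.
Shortage = Qd - Qs = 1022.15 - 641.18 = 380.97.

Shortage = 380.97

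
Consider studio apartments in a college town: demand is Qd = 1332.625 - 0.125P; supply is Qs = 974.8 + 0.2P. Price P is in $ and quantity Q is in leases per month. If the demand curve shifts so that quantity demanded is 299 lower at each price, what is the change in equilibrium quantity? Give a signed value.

ΔQ = -184

The market clears where 1332.625 - 0.125P = 974.8 + 0.2P. Rearranging, 0.325P = 357.825, hence P* = 1101.
From the demand curve, Q* = 1332.625 - 0.125(1101) = 1195.
After the shift, demand is Qd = 1033.625 - 0.125P.
New equilibrium: 58.825 = 0.325P, so P = 181 and Q = 1011.
ΔQ = 1011 - 1195 = -184.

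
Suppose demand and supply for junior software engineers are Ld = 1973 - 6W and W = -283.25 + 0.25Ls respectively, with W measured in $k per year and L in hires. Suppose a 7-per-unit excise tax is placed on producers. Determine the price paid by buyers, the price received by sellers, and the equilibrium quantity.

In direct form, Ls = 1133 + 4W.
Producers keep W_s = W_b - 7 per unit, so supply in terms of the buyer price is Ls = 1105 + 4W_b.
Set Ld = Ls: 1973 - 6W_b = 1105 + 4W_b, so 868 = 10W_b and W_b = 86.8.
So W_s = 79.8 and the quantity traded is L = 1973 - 6(86.8) = 1452.2.

W_b = 86.8, W_s = 79.8, L = 1452.2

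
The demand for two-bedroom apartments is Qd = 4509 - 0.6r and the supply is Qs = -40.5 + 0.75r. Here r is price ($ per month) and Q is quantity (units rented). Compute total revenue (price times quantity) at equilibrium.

At equilibrium Qd = Qs, so 4509 - 0.6r = -40.5 + 0.75r; collecting terms, 4549.5 = 1.35r and r* = 3370.
Then Q* = 4509 - 0.6(3370) = 2487.
Total revenue = r* × Q* = 3370 × 2487 = 8381190.

Total revenue = 8381190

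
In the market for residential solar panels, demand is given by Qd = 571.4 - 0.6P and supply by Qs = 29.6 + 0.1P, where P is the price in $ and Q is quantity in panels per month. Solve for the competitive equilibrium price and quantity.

At equilibrium Qd = Qs, so 571.4 - 0.6P = 29.6 + 0.1P; collecting terms, 541.8 = 0.7P and P* = 774.
Then Q* = 571.4 - 0.6(774) = 107.

P* = 774, Q* = 107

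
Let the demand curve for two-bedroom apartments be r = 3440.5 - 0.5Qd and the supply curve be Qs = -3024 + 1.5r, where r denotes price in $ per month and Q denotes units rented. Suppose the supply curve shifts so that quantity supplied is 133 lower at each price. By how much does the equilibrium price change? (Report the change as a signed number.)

Δr = 38

Rewriting in direct form: Qd = 6881 - 2r.
The market clears where 6881 - 2r = -3024 + 1.5r. Rearranging, 3.5r = 9905, hence r* = 2830.
Substitute back: Q* = 6881 - 2(2830) = 1221.
After the shift, supply is Qs = -3157 + 1.5r.
Re-solving, 3.5r = 10038 gives r = 2868 and Q = 1145.
Δr = 2868 - 2830 = 38.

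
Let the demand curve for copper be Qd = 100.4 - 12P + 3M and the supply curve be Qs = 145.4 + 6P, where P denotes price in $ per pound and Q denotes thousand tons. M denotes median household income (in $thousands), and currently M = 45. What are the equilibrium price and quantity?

With M = 45, demand is Qd = 235.4 - 12P.
The market clears where 235.4 - 12P = 145.4 + 6P. Rearranging, 18P = 90, hence P* = 5.
From the demand curve, Q* = 235.4 - 12(5) = 175.4.

P* = 5, Q* = 175.4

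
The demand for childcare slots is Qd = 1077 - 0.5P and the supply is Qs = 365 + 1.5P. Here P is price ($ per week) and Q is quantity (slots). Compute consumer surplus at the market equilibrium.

The market clears where 1077 - 0.5P = 365 + 1.5P. Rearranging, 2P = 712, hence P* = 356.
Substitute back: Q* = 1077 - 0.5(356) = 899.
Demand choke price (Qd = 0): P = 1077/0.5 = 2154. Consumer surplus = ½ × (2154 - 356) × 899 = 808201.

Consumer surplus = 808201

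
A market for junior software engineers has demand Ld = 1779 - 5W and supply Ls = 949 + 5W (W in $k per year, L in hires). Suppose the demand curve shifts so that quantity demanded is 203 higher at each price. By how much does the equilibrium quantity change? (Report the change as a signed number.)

Equating demand and supply, 1779 - 5W = 949 + 5W gives 10W = 830, so W* = 83.
From the demand curve, L* = 1779 - 5(83) = 1364.
After the shift, demand is Ld = 1982 - 5W.
New equilibrium: 1033 = 10W, so W = 103.3 and L = 1465.5.
ΔL = 1465.5 - 1364 = 101.5.

ΔL = 101.5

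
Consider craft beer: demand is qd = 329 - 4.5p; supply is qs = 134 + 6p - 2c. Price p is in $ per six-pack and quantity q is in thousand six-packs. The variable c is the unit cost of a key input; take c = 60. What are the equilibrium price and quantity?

With c = 60, supply is qs = 14 + 6p.
Equating demand and supply, 329 - 4.5p = 14 + 6p gives 10.5p = 315, so p* = 30.
Then q* = 329 - 4.5(30) = 194.

p* = 30, q* = 194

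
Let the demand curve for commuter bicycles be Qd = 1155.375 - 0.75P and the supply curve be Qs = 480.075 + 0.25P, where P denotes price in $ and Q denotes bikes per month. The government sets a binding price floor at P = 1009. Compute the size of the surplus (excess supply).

Surplus = 333.7

At P = 1009: Qd = 398.625 and Qs = 732.325.
Surplus = Qs - Qd = 732.325 - 398.625 = 333.7.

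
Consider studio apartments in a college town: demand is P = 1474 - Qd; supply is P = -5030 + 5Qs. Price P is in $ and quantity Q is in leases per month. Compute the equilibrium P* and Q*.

P* = 390, Q* = 1084

Rewriting in direct form: Qd = 1474 - P and Qs = 1006 + 0.2P.
Equating demand and supply, 1474 - P = 1006 + 0.2P gives 1.2P = 468, so P* = 390.
Substitute back: Q* = 1474 - 390 = 1084.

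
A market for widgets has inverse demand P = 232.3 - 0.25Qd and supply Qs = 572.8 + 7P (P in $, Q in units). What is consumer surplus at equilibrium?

Consumer surplus = 79920.02

Solving each curve for Q: Qd = 929.2 - 4P.
Equating demand and supply, 929.2 - 4P = 572.8 + 7P gives 11P = 356.4, so P* = 32.4.
From the demand curve, Q* = 929.2 - 4(32.4) = 799.6.
Demand choke price (Qd = 0): P = 929.2/4 = 232.3. Consumer surplus = ½ × (232.3 - 32.4) × 799.6 = 79920.02.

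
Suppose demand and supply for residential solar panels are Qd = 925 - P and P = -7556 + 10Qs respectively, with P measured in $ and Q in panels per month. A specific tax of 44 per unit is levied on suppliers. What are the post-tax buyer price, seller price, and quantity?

P_b = 158, P_s = 114, Q = 767

Rewriting in direct form: Qs = 755.6 + 0.1P.
With a tax of 44 on suppliers, they supply based on the net price P_s = P_b - 44, so Qs = 751.2 + 0.1P_b.
Market clearing requires 925 - P_b = 751.2 + 0.1P_b; hence 173.8 = 1.1P_b and P_b = 158.
So P_s = 114 and the quantity traded is Q = 925 - 158 = 767.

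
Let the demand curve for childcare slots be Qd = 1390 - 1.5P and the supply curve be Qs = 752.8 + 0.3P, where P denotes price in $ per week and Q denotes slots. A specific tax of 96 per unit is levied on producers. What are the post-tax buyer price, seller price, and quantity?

With a tax of 96 on producers, they supply based on the net price P_s = P_b - 96, so Qs = 724 + 0.3P_b.
Market clearing requires 1390 - 1.5P_b = 724 + 0.3P_b; hence 666 = 1.8P_b and P_b = 370.
Then P_s = 370 - 96 = 274 and Q = 1390 - 1.5(370) = 835.

P_b = 370, P_s = 274, Q = 835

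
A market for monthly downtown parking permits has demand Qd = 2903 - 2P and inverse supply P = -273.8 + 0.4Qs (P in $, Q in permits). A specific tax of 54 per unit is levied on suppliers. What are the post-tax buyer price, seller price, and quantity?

Rewriting in direct form: Qs = 684.5 + 2.5P.
Suppliers keep P_s = P_b - 54 per unit, so supply in terms of the buyer price is Qs = 549.5 + 2.5P_b.
Market clearing requires 2903 - 2P_b = 549.5 + 2.5P_b; hence 2353.5 = 4.5P_b and P_b = 523.
So P_s = 469 and the quantity traded is Q = 2903 - 2(523) = 1857.

P_b = 523, P_s = 469, Q = 1857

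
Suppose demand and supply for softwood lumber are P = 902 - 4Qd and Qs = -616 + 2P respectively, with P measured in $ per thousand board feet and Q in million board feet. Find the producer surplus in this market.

Producer surplus = 4356

Solving each curve for Q: Qd = 225.5 - 0.25P.
Equating demand and supply, 225.5 - 0.25P = -616 + 2P gives 2.25P = 841.5, so P* = 374.
Substitute back: Q* = 225.5 - 0.25(374) = 132.
Supply choke price (Qs = 0): P = 308. Producer surplus = ½ × (374 - 308) × 132 = 4356.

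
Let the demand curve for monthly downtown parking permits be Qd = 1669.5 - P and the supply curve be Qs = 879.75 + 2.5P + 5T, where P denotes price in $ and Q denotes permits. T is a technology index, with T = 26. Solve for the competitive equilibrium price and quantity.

P* = 188.5, Q* = 1481

With T = 26, supply is Qs = 1009.75 + 2.5P.
The market clears where 1669.5 - P = 1009.75 + 2.5P. Rearranging, 3.5P = 659.75, hence P* = 188.5.
Then Q* = 1669.5 - 188.5 = 1481.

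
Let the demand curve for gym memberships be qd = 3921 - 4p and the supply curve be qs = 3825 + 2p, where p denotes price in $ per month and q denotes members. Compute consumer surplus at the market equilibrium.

Equating demand and supply, 3921 - 4p = 3825 + 2p gives 6p = 96, so p* = 16.
Substitute back: q* = 3921 - 4(16) = 3857.
Demand choke price (qd = 0): p = 3921/4 = 980.25. Consumer surplus = ½ × (980.25 - 16) × 3857 = 1859556.125.

Consumer surplus = 1859556.125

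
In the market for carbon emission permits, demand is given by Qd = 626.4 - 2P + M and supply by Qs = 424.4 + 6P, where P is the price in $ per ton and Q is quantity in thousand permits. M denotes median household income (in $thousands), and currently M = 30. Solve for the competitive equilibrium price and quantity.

P* = 29, Q* = 598.4

With M = 30, demand is Qd = 656.4 - 2P.
Equating demand and supply, 656.4 - 2P = 424.4 + 6P gives 8P = 232, so P* = 29.
Then Q* = 656.4 - 2(29) = 598.4.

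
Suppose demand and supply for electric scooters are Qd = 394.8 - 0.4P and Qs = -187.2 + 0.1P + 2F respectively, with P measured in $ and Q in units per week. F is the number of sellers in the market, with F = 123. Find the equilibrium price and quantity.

With F = 123, supply is Qs = 58.8 + 0.1P.
The market clears where 394.8 - 0.4P = 58.8 + 0.1P. Rearranging, 0.5P = 336, hence P* = 672.
From the demand curve, Q* = 394.8 - 0.4(672) = 126.

P* = 672, Q* = 126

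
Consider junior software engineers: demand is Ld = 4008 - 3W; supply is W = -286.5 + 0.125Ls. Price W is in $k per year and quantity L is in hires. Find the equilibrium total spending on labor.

Total spending on labor = 552240

Rewriting in direct form: Ls = 2292 + 8W.
Set Ld = Ls: 4008 - 3W = 2292 + 8W, so 1716 = 11W and W* = 156.
Plugging W* into demand: L* = 4008 - 3(156) = 3540.
Total spending on labor = W* × L* = 156 × 3540 = 552240.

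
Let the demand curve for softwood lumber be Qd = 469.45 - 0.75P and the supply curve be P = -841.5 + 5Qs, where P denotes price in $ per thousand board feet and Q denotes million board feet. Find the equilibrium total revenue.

Total revenue = 73448.9

Inverting to quantity form: Qs = 168.3 + 0.2P.
Equating demand and supply, 469.45 - 0.75P = 168.3 + 0.2P gives 0.95P = 301.15, so P* = 317.
Substitute back: Q* = 469.45 - 0.75(317) = 231.7.
Total revenue = P* × Q* = 317 × 231.7 = 73448.9.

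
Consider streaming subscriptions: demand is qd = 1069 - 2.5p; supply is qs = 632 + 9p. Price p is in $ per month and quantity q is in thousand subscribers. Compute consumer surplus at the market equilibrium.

Set qd = qs: 1069 - 2.5p = 632 + 9p, so 437 = 11.5p and p* = 38.
Substitute back: q* = 1069 - 2.5(38) = 974.
Demand choke price (qd = 0): p = 1069/2.5 = 427.6. Consumer surplus = ½ × (427.6 - 38) × 974 = 189735.2.

Consumer surplus = 189735.2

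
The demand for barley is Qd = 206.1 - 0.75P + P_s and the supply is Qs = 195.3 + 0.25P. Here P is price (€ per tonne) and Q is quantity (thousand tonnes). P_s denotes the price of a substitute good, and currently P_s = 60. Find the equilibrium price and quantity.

With P_s = 60, demand is Qd = 266.1 - 0.75P.
The market clears where 266.1 - 0.75P = 195.3 + 0.25P. Rearranging, P = 70.8, hence P* = 70.8.
From the demand curve, Q* = 266.1 - 0.75(70.8) = 213.

P* = 70.8, Q* = 213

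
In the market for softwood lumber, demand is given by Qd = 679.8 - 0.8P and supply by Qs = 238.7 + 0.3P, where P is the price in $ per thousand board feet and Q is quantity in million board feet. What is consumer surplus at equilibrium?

Equating demand and supply, 679.8 - 0.8P = 238.7 + 0.3P gives 1.1P = 441.1, so P* = 401.
Plugging P* into demand: Q* = 679.8 - 0.8(401) = 359.
Demand choke price (Qd = 0): P = 679.8/0.8 = 849.75. Consumer surplus = ½ × (849.75 - 401) × 359 = 80550.625.

Consumer surplus = 80550.625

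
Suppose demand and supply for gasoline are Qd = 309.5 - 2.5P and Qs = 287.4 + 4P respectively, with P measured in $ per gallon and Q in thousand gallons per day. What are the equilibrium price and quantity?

At equilibrium Qd = Qs, so 309.5 - 2.5P = 287.4 + 4P; collecting terms, 22.1 = 6.5P and P* = 3.4.
Plugging P* into demand: Q* = 309.5 - 2.5(3.4) = 301.

P* = 3.4, Q* = 301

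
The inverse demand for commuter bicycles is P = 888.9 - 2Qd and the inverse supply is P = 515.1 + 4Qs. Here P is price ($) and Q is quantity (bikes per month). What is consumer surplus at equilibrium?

Consumer surplus = 3881.29

Solving each curve for Q: Qd = 444.45 - 0.5P and Qs = -128.775 + 0.25P.
Set Qd = Qs: 444.45 - 0.5P = -128.775 + 0.25P, so 573.225 = 0.75P and P* = 764.3.
From the demand curve, Q* = 444.45 - 0.5(764.3) = 62.3.
Demand choke price (Qd = 0): P = 444.45/0.5 = 888.9. Consumer surplus = ½ × (888.9 - 764.3) × 62.3 = 3881.29.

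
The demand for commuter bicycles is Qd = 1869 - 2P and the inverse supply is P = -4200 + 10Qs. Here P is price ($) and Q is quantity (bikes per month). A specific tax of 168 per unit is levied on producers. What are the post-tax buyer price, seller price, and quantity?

P_b = 698, P_s = 530, Q = 473

Solving each curve for Q: Qs = 420 + 0.1P.
Producers keep P_s = P_b - 168 per unit, so supply in terms of the buyer price is Qs = 403.2 + 0.1P_b.
Equate demand and the shifted supply: 1869 - 2P_b = 403.2 + 0.1P_b, giving 2.1P_b = 1465.8, so P_b = 698.
Then P_s = 698 - 168 = 530 and Q = 1869 - 2(698) = 473.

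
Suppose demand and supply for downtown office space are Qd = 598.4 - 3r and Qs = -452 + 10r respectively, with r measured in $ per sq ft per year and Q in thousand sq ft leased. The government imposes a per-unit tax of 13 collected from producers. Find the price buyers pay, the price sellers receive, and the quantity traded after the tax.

r_b = 90.8, r_s = 77.8, Q = 326

With a tax of 13 on producers, they supply based on the net price r_s = r_b - 13, so Qs = -582 + 10r_b.
Set Qd = Qs: 598.4 - 3r_b = -582 + 10r_b, so 1180.4 = 13r_b and r_b = 90.8.
Then r_s = 90.8 - 13 = 77.8 and Q = 598.4 - 3(90.8) = 326.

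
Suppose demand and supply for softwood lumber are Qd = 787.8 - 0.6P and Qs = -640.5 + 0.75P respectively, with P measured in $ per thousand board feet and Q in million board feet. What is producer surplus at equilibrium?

Producer surplus = 15606

Set Qd = Qs: 787.8 - 0.6P = -640.5 + 0.75P, so 1428.3 = 1.35P and P* = 1058.
From the demand curve, Q* = 787.8 - 0.6(1058) = 153.
Supply choke price (Qs = 0): P = 854. Producer surplus = ½ × (1058 - 854) × 153 = 15606.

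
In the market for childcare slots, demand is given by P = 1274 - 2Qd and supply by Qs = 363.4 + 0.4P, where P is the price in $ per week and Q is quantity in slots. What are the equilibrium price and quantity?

Rewriting in direct form: Qd = 637 - 0.5P.
The market clears where 637 - 0.5P = 363.4 + 0.4P. Rearranging, 0.9P = 273.6, hence P* = 304.
Plugging P* into demand: Q* = 637 - 0.5(304) = 485.

P* = 304, Q* = 485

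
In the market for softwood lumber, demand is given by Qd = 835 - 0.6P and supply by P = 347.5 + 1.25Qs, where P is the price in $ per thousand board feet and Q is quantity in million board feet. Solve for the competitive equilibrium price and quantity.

P* = 795, Q* = 358

Inverting to quantity form: Qs = -278 + 0.8P.
Set Qd = Qs: 835 - 0.6P = -278 + 0.8P, so 1113 = 1.4P and P* = 795.
From the demand curve, Q* = 835 - 0.6(795) = 358.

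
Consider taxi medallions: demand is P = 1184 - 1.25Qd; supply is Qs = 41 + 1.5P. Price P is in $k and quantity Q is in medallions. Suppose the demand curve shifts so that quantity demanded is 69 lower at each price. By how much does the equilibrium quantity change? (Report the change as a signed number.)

Solving each curve for Q: Qd = 947.2 - 0.8P.
At equilibrium Qd = Qs, so 947.2 - 0.8P = 41 + 1.5P; collecting terms, 906.2 = 2.3P and P* = 394.
From the demand curve, Q* = 947.2 - 0.8(394) = 632.
After the shift, demand is Qd = 878.2 - 0.8P.
New equilibrium: 837.2 = 2.3P, so P = 364 and Q = 587.
ΔQ = 587 - 632 = -45.

ΔQ = -45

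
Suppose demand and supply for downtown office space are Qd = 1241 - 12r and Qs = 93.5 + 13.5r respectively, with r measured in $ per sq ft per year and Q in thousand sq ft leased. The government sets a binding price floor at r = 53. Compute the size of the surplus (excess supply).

Surplus = 204

At r = 53: Qd = 605 and Qs = 809.
Surplus = Qs - Qd = 809 - 605 = 204.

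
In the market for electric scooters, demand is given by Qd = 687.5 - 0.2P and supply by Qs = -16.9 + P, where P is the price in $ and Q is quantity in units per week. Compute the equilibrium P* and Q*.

P* = 587, Q* = 570.1

At equilibrium Qd = Qs, so 687.5 - 0.2P = -16.9 + P; collecting terms, 704.4 = 1.2P and P* = 587.
Substitute back: Q* = 687.5 - 0.2(587) = 570.1.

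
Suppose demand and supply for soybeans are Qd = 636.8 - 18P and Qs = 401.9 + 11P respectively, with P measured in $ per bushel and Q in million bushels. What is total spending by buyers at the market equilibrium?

At equilibrium Qd = Qs, so 636.8 - 18P = 401.9 + 11P; collecting terms, 234.9 = 29P and P* = 8.1.
Substitute back: Q* = 636.8 - 18(8.1) = 491.
Total spending by buyers = P* × Q* = 8.1 × 491 = 3977.1.

Total spending by buyers = 3977.1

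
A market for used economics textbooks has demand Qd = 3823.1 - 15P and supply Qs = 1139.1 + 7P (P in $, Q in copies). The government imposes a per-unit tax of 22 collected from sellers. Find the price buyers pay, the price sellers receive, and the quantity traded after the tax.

Sellers keep P_s = P_b - 22 per unit, so supply in terms of the buyer price is Qs = 985.1 + 7P_b.
Set Qd = Qs: 3823.1 - 15P_b = 985.1 + 7P_b, so 2838 = 22P_b and P_b = 129.
So P_s = 107 and the quantity traded is Q = 3823.1 - 15(129) = 1888.1.

P_b = 129, P_s = 107, Q = 1888.1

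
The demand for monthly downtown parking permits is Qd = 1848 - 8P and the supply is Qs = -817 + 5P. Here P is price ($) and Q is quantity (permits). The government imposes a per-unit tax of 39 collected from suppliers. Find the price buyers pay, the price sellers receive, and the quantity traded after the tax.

Suppliers keep P_s = P_b - 39 per unit, so supply in terms of the buyer price is Qs = -1012 + 5P_b.
Equate demand and the shifted supply: 1848 - 8P_b = -1012 + 5P_b, giving 13P_b = 2860, so P_b = 220.
Then P_s = 220 - 39 = 181 and Q = 1848 - 8(220) = 88.

P_b = 220, P_s = 181, Q = 88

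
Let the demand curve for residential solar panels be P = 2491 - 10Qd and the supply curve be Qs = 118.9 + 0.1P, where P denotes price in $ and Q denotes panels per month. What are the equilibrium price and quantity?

Rewriting in direct form: Qd = 249.1 - 0.1P.
The market clears where 249.1 - 0.1P = 118.9 + 0.1P. Rearranging, 0.2P = 130.2, hence P* = 651.
Plugging P* into demand: Q* = 249.1 - 0.1(651) = 184.

P* = 651, Q* = 184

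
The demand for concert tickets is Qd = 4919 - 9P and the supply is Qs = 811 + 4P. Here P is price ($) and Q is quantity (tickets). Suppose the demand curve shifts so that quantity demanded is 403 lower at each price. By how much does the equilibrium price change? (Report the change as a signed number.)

Equating demand and supply, 4919 - 9P = 811 + 4P gives 13P = 4108, so P* = 316.
Then Q* = 4919 - 9(316) = 2075.
After the shift, demand is Qd = 4516 - 9P.
The new intersection has 3705 = 13P, i.e. P = 285, Q = 1951.
ΔP = 285 - 316 = -31.

ΔP = -31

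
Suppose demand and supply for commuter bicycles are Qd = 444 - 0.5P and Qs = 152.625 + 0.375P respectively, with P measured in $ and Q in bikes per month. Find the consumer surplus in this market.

Consumer surplus = 77006.25

Equating demand and supply, 444 - 0.5P = 152.625 + 0.375P gives 0.875P = 291.375, so P* = 333.
From the demand curve, Q* = 444 - 0.5(333) = 277.5.
Demand choke price (Qd = 0): P = 444/0.5 = 888. Consumer surplus = ½ × (888 - 333) × 277.5 = 77006.25.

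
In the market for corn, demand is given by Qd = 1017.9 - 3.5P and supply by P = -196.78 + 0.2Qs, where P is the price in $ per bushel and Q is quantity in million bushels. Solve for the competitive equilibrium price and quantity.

In direct form, Qs = 983.9 + 5P.
At equilibrium Qd = Qs, so 1017.9 - 3.5P = 983.9 + 5P; collecting terms, 34 = 8.5P and P* = 4.
Plugging P* into demand: Q* = 1017.9 - 3.5(4) = 1003.9.

P* = 4, Q* = 1003.9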